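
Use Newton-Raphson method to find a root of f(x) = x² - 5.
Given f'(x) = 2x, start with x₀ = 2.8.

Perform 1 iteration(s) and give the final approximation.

f(x) = x² - 5
f'(x) = 2x
x₀ = 2.8

Newton-Raphson formula: x_{n+1} = x_n - f(x_n)/f'(x_n)

Iteration 1:
  f(2.800000) = 2.840000
  f'(2.800000) = 5.600000
  x_1 = 2.800000 - 2.840000/5.600000 = 2.292857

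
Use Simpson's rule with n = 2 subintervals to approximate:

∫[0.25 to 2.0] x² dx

f(x) = x²
a = 0.25, b = 2.0, n = 2
h = (b - a)/n = 0.875000

Simpson's rule: (h/3)[f(x₀) + 4f(x₁) + 2f(x₂) + ... + f(xₙ)]

x_0 = 0.2500, f(x_0) = 0.062500, coefficient = 1
x_1 = 1.1250, f(x_1) = 1.265625, coefficient = 4
x_2 = 2.0000, f(x_2) = 4.000000, coefficient = 1

I ≈ (0.875000/3) × 9.125000 = 2.661458
Exact value: 2.661458
Error: 0.000000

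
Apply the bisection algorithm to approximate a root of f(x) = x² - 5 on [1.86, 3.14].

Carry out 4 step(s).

f(x) = x² - 5
Initial interval: [1.86, 3.14]

Iteration 1:
  c_1 = (1.860000 + 3.140000)/2 = 2.500000
  f(c_1) = f(2.500000) = 1.250000
  f(a) × f(c) < 0, new interval: [1.860000, 2.500000]
Iteration 2:
  c_2 = (1.860000 + 2.500000)/2 = 2.180000
  f(c_2) = f(2.180000) = -0.247600
  f(a) × f(c) ≥ 0, new interval: [2.180000, 2.500000]
Iteration 3:
  c_3 = (2.180000 + 2.500000)/2 = 2.340000
  f(c_3) = f(2.340000) = 0.475600
  f(a) × f(c) < 0, new interval: [2.180000, 2.340000]
Iteration 4:
  c_4 = (2.180000 + 2.340000)/2 = 2.260000
  f(c_4) = f(2.260000) = 0.107600
  f(a) × f(c) < 0, new interval: [2.180000, 2.260000]

After 4 iteration(s), the approximation is c_4 = 2.260000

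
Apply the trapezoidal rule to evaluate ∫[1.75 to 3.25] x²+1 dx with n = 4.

f(x) = x²+1
a = 1.75, b = 3.25, n = 4
h = (b - a)/n = 0.375000

Trapezoidal rule: (h/2)[f(x₀) + 2f(x₁) + 2f(x₂) + ... + f(xₙ)]

x_0 = 1.7500, f(x_0) = 4.062500, coefficient = 1
x_1 = 2.1250, f(x_1) = 5.515625, coefficient = 2
x_2 = 2.5000, f(x_2) = 7.250000, coefficient = 2
x_3 = 2.8750, f(x_3) = 9.265625, coefficient = 2
x_4 = 3.2500, f(x_4) = 11.562500, coefficient = 1

I ≈ (0.375000/2) × 59.687500 = 11.191406
Exact value: 11.156250
Error: 0.035156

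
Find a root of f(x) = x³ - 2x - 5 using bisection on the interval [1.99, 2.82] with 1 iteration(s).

f(x) = x³ - 2x - 5
Initial interval: [1.99, 2.82]

Iteration 1:
  c_1 = (1.990000 + 2.820000)/2 = 2.405000
  f(c_1) = f(2.405000) = 4.100580
  f(a) × f(c) < 0, new interval: [1.990000, 2.405000]

After 1 iteration(s), the approximation is c_1 = 2.405000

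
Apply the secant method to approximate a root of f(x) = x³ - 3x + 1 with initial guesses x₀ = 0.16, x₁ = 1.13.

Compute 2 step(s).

f(x) = x³ - 3x + 1
x₀ = 0.16, x₁ = 1.13

Secant formula: x_{n+1} = x_n - f(x_n)(x_n - x_{n-1})/(f(x_n) - f(x_{n-1}))

Iteration 1:
  f(0.160000) = 0.524096
  f(1.130000) = -0.947103
  x_2 = 1.130000 - (-0.947103)×(1.130000 - 0.160000)/(-0.947103 - 0.524096)
       = 0.505550
Iteration 2:
  f(1.130000) = -0.947103
  f(0.505550) = -0.387442
  x_3 = 0.505550 - (-0.387442)×(0.505550 - 1.130000)/(-0.387442 - (-0.947103))
       = 0.073257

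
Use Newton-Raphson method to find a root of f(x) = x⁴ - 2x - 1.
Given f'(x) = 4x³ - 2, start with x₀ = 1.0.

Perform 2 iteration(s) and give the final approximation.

f(x) = x⁴ - 2x - 1
f'(x) = 4x³ - 2
x₀ = 1.0

Newton-Raphson formula: x_{n+1} = x_n - f(x_n)/f'(x_n)

Iteration 1:
  f(1.000000) = -2.000000
  f'(1.000000) = 2.000000
  x_1 = 1.000000 - (-2.000000)/2.000000 = 2.000000
Iteration 2:
  f(2.000000) = 11.000000
  f'(2.000000) = 30.000000
  x_2 = 2.000000 - 11.000000/30.000000 = 1.633333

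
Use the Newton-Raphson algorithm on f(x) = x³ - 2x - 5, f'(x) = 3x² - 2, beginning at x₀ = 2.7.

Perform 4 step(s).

f(x) = x³ - 2x - 5
f'(x) = 3x² - 2
x₀ = 2.7

Newton-Raphson formula: x_{n+1} = x_n - f(x_n)/f'(x_n)

Iteration 1:
  f(2.700000) = 9.283000
  f'(2.700000) = 19.870000
  x_1 = 2.700000 - 9.283000/19.870000 = 2.232813
Iteration 2:
  f(2.232813) = 1.665964
  f'(2.232813) = 12.956366
  x_2 = 2.232813 - 1.665964/12.956366 = 2.104231
Iteration 3:
  f(2.104231) = 0.108623
  f'(2.104231) = 11.283360
  x_3 = 2.104231 - 0.108623/11.283360 = 2.094604
Iteration 4:
  f(2.094604) = 0.000584
  f'(2.094604) = 11.162095
  x_4 = 2.094604 - 0.000584/11.162095 = 2.094551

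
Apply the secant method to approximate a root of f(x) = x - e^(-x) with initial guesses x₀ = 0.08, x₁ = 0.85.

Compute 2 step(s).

f(x) = x - e^(-x)
x₀ = 0.08, x₁ = 0.85

Secant formula: x_{n+1} = x_n - f(x_n)(x_n - x_{n-1})/(f(x_n) - f(x_{n-1}))

Iteration 1:
  f(0.080000) = -0.843116
  f(0.850000) = 0.422585
  x_2 = 0.850000 - 0.422585×(0.850000 - 0.080000)/(0.422585 - (-0.843116))
       = 0.592917
Iteration 2:
  f(0.850000) = 0.422585
  f(0.592917) = 0.040204
  x_3 = 0.592917 - 0.040204×(0.592917 - 0.850000)/(0.040204 - 0.422585)
       = 0.565887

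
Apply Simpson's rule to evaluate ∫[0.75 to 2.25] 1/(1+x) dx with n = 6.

f(x) = 1/(1+x)
a = 0.75, b = 2.25, n = 6
h = (b - a)/n = 0.250000

Simpson's rule: (h/3)[f(x₀) + 4f(x₁) + 2f(x₂) + ... + f(xₙ)]

x_0 = 0.7500, f(x_0) = 0.571429, coefficient = 1
x_1 = 1.0000, f(x_1) = 0.500000, coefficient = 4
x_2 = 1.2500, f(x_2) = 0.444444, coefficient = 2
x_3 = 1.5000, f(x_3) = 0.400000, coefficient = 4
x_4 = 1.7500, f(x_4) = 0.363636, coefficient = 2
x_5 = 2.0000, f(x_5) = 0.333333, coefficient = 4
x_6 = 2.2500, f(x_6) = 0.307692, coefficient = 1

I ≈ (0.250000/3) × 7.428616 = 0.619051
Exact value: 0.619039
Error: 0.000012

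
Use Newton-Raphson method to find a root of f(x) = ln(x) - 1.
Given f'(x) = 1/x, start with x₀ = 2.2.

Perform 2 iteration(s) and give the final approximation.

f(x) = ln(x) - 1
f'(x) = 1/x
x₀ = 2.2

Newton-Raphson formula: x_{n+1} = x_n - f(x_n)/f'(x_n)

Iteration 1:
  f(2.200000) = -0.211543
  f'(2.200000) = 0.454545
  x_1 = 2.200000 - (-0.211543)/0.454545 = 2.665394
Iteration 2:
  f(2.665394) = -0.019648
  f'(2.665394) = 0.375179
  x_2 = 2.665394 - (-0.019648)/0.375179 = 2.717764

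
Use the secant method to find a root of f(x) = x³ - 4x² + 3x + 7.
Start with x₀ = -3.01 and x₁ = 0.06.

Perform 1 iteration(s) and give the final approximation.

f(x) = x³ - 4x² + 3x + 7
x₀ = -3.01, x₁ = 0.06

Secant formula: x_{n+1} = x_n - f(x_n)(x_n - x_{n-1})/(f(x_n) - f(x_{n-1}))

Iteration 1:
  f(-3.010000) = -65.541301
  f(0.060000) = 7.165816
  x_2 = 0.060000 - 7.165816×(0.060000 - (-3.010000))/(7.165816 - (-65.541301))
       = -0.242571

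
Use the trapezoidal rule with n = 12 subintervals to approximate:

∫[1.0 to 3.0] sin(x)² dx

f(x) = sin(x)²
a = 1.0, b = 3.0, n = 12
h = (b - a)/n = 0.166667

Trapezoidal rule: (h/2)[f(x₀) + 2f(x₁) + 2f(x₂) + ... + f(xₙ)]

x_0 = 1.0000, f(x_0) = 0.708073, coefficient = 1
x_1 = 1.1667, f(x_1) = 0.845379, coefficient = 2
x_2 = 1.3333, f(x_2) = 0.944663, coefficient = 2
x_3 = 1.5000, f(x_3) = 0.994996, coefficient = 2
x_4 = 1.6667, f(x_4) = 0.990837, coefficient = 2
x_5 = 1.8333, f(x_5) = 0.932643, coefficient = 2
x_6 = 2.0000, f(x_6) = 0.826822, coefficient = 2
x_7 = 2.1667, f(x_7) = 0.685022, coefficient = 2
x_8 = 2.3333, f(x_8) = 0.522853, coefficient = 2
x_9 = 2.5000, f(x_9) = 0.358169, coefficient = 2
x_10 = 2.6667, f(x_10) = 0.209098, coefficient = 2
x_11 = 2.8333, f(x_11) = 0.092052, coefficient = 2
x_12 = 3.0000, f(x_12) = 0.019915, coefficient = 1

I ≈ (0.166667/2) × 15.533058 = 1.294421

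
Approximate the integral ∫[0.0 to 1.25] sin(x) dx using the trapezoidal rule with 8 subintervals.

f(x) = sin(x)
a = 0.0, b = 1.25, n = 8
h = (b - a)/n = 0.156250

Trapezoidal rule: (h/2)[f(x₀) + 2f(x₁) + 2f(x₂) + ... + f(xₙ)]

x_0 = 0.0000, f(x_0) = 0.000000, coefficient = 1
x_1 = 0.1562, f(x_1) = 0.155615, coefficient = 2
x_2 = 0.3125, f(x_2) = 0.307439, coefficient = 2
x_3 = 0.4688, f(x_3) = 0.451771, coefficient = 2
x_4 = 0.6250, f(x_4) = 0.585097, coefficient = 2
x_5 = 0.7812, f(x_5) = 0.704168, coefficient = 2
x_6 = 0.9375, f(x_6) = 0.806081, coefficient = 2
x_7 = 1.0938, f(x_7) = 0.888355, coefficient = 2
x_8 = 1.2500, f(x_8) = 0.948985, coefficient = 1

I ≈ (0.156250/2) × 8.746036 = 0.683284
Exact value: 0.684678
Error: 0.001394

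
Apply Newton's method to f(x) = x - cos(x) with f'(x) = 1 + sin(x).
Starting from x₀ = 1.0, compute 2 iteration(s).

f(x) = x - cos(x)
f'(x) = 1 + sin(x)
x₀ = 1.0

Newton-Raphson formula: x_{n+1} = x_n - f(x_n)/f'(x_n)

Iteration 1:
  f(1.000000) = 0.459698
  f'(1.000000) = 1.841471
  x_1 = 1.000000 - 0.459698/1.841471 = 0.750364
Iteration 2:
  f(0.750364) = 0.018923
  f'(0.750364) = 1.681905
  x_2 = 0.750364 - 0.018923/1.681905 = 0.739113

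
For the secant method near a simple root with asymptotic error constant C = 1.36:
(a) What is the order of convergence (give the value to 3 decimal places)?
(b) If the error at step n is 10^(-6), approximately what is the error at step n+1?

(a) Secant method has superlinear convergence with order φ = (1+√5)/2 ≈ 1.618.
    This means |e_{n+1}| ≈ C|e_n|^1.618.

(b) With |e_n| = 10^(-6) and C = 1.36:
    |e_{n+1}| ≈ 1.36 × (10^(-6))^1.618 = 1.36 × 10^(-9.71)

(a) ≈ 1.618 (golden ratio); (b) |e_{n+1}| ≈ 2.663e-10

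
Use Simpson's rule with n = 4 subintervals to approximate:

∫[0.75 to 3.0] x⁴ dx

f(x) = x⁴
a = 0.75, b = 3.0, n = 4
h = (b - a)/n = 0.562500

Simpson's rule: (h/3)[f(x₀) + 4f(x₁) + 2f(x₂) + ... + f(xₙ)]

x_0 = 0.7500, f(x_0) = 0.316406, coefficient = 1
x_1 = 1.3125, f(x_1) = 2.967545, coefficient = 4
x_2 = 1.8750, f(x_2) = 12.359619, coefficient = 2
x_3 = 2.4375, f(x_3) = 35.300308, coefficient = 4
x_4 = 3.0000, f(x_4) = 81.000000, coefficient = 1

I ≈ (0.562500/3) × 259.107056 = 48.582573
Exact value: 48.552539
Error: 0.030034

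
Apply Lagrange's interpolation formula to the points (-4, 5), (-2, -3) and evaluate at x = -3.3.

Lagrange interpolation formula:
P(x) = Σ yᵢ × Lᵢ(x)
where Lᵢ(x) = Π_{j≠i} (x - xⱼ)/(xᵢ - xⱼ)

L_0(-3.3) = (-3.3 - (-2))/(-4 - (-2)) = 0.650000
L_1(-3.3) = (-3.3 - (-4))/(-2 - (-4)) = 0.350000

P(-3.3) = 5×L_0(-3.3) + (-3)×L_1(-3.3)
P(-3.3) = 2.200000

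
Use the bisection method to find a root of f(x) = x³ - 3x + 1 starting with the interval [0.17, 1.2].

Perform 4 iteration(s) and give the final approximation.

f(x) = x³ - 3x + 1
Initial interval: [0.17, 1.2]

Iteration 1:
  c_1 = (0.170000 + 1.200000)/2 = 0.685000
  f(c_1) = f(0.685000) = -0.733581
  f(a) × f(c) < 0, new interval: [0.170000, 0.685000]
Iteration 2:
  c_2 = (0.170000 + 0.685000)/2 = 0.427500
  f(c_2) = f(0.427500) = -0.204372
  f(a) × f(c) < 0, new interval: [0.170000, 0.427500]
Iteration 3:
  c_3 = (0.170000 + 0.427500)/2 = 0.298750
  f(c_3) = f(0.298750) = 0.130414
  f(a) × f(c) ≥ 0, new interval: [0.298750, 0.427500]
Iteration 4:
  c_4 = (0.298750 + 0.427500)/2 = 0.363125
  f(c_4) = f(0.363125) = -0.041493
  f(a) × f(c) < 0, new interval: [0.298750, 0.363125]

After 4 iteration(s), the approximation is c_4 = 0.363125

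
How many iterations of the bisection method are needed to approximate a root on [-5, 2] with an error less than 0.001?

We need (b-a)/2^n ≤ 0.001
(2 - (-5))/2^n ≤ 0.001
7/2^n ≤ 0.001
2^n ≥ 7000
n ≥ log₂(7000) = 12.77
n ≥ 13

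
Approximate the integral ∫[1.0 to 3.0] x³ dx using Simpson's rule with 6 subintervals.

f(x) = x³
a = 1.0, b = 3.0, n = 6
h = (b - a)/n = 0.333333

Simpson's rule: (h/3)[f(x₀) + 4f(x₁) + 2f(x₂) + ... + f(xₙ)]

x_0 = 1.0000, f(x_0) = 1.000000, coefficient = 1
x_1 = 1.3333, f(x_1) = 2.370370, coefficient = 4
x_2 = 1.6667, f(x_2) = 4.629630, coefficient = 2
x_3 = 2.0000, f(x_3) = 8.000000, coefficient = 4
x_4 = 2.3333, f(x_4) = 12.703704, coefficient = 2
x_5 = 2.6667, f(x_5) = 18.962963, coefficient = 4
x_6 = 3.0000, f(x_6) = 27.000000, coefficient = 1

I ≈ (0.333333/3) × 180.000000 = 20.000000
Exact value: 20.000000
Error: 0.000000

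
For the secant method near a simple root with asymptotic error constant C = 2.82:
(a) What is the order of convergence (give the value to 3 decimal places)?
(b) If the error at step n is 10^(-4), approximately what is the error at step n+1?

(a) Secant method has superlinear convergence with order φ = (1+√5)/2 ≈ 1.618.
    This means |e_{n+1}| ≈ C|e_n|^1.618.

(b) With |e_n| = 10^(-4) and C = 2.82:
    |e_{n+1}| ≈ 2.82 × (10^(-4))^1.618 = 2.82 × 10^(-6.47)

(a) ≈ 1.618 (golden ratio); (b) |e_{n+1}| ≈ 9.509e-07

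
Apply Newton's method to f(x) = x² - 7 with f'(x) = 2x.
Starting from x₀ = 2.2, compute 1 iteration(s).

f(x) = x² - 7
f'(x) = 2x
x₀ = 2.2

Newton-Raphson formula: x_{n+1} = x_n - f(x_n)/f'(x_n)

Iteration 1:
  f(2.200000) = -2.160000
  f'(2.200000) = 4.400000
  x_1 = 2.200000 - (-2.160000)/4.400000 = 2.690909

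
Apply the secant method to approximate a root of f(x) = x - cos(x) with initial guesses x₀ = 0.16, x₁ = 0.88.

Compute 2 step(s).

f(x) = x - cos(x)
x₀ = 0.16, x₁ = 0.88

Secant formula: x_{n+1} = x_n - f(x_n)(x_n - x_{n-1})/(f(x_n) - f(x_{n-1}))

Iteration 1:
  f(0.160000) = -0.827227
  f(0.880000) = 0.242849
  x_2 = 0.880000 - 0.242849×(0.880000 - 0.160000)/(0.242849 - (-0.827227))
       = 0.716599
Iteration 2:
  f(0.880000) = 0.242849
  f(0.716599) = -0.037444
  x_3 = 0.716599 - (-0.037444)×(0.716599 - 0.880000)/(-0.037444 - 0.242849)
       = 0.738428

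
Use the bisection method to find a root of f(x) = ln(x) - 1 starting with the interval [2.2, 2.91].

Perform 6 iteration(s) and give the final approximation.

f(x) = ln(x) - 1
Initial interval: [2.2, 2.91]

Iteration 1:
  c_1 = (2.200000 + 2.910000)/2 = 2.555000
  f(c_1) = f(2.555000) = -0.061948
  f(a) × f(c) ≥ 0, new interval: [2.555000, 2.910000]
Iteration 2:
  c_2 = (2.555000 + 2.910000)/2 = 2.732500
  f(c_2) = f(2.732500) = 0.005217
  f(a) × f(c) < 0, new interval: [2.555000, 2.732500]
Iteration 3:
  c_3 = (2.555000 + 2.732500)/2 = 2.643750
  f(c_3) = f(2.643750) = -0.027802
  f(a) × f(c) ≥ 0, new interval: [2.643750, 2.732500]
Iteration 4:
  c_4 = (2.643750 + 2.732500)/2 = 2.688125
  f(c_4) = f(2.688125) = -0.011156
  f(a) × f(c) ≥ 0, new interval: [2.688125, 2.732500]
Iteration 5:
  c_5 = (2.688125 + 2.732500)/2 = 2.710312
  f(c_5) = f(2.710312) = -0.002936
  f(a) × f(c) ≥ 0, new interval: [2.710312, 2.732500]
Iteration 6:
  c_6 = (2.710312 + 2.732500)/2 = 2.721406
  f(c_6) = f(2.721406) = 0.001149
  f(a) × f(c) < 0, new interval: [2.710312, 2.721406]

After 6 iteration(s), the approximation is c_6 = 2.721406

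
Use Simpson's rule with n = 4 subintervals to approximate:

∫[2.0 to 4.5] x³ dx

f(x) = x³
a = 2.0, b = 4.5, n = 4
h = (b - a)/n = 0.625000

Simpson's rule: (h/3)[f(x₀) + 4f(x₁) + 2f(x₂) + ... + f(xₙ)]

x_0 = 2.0000, f(x_0) = 8.000000, coefficient = 1
x_1 = 2.6250, f(x_1) = 18.087891, coefficient = 4
x_2 = 3.2500, f(x_2) = 34.328125, coefficient = 2
x_3 = 3.8750, f(x_3) = 58.185547, coefficient = 4
x_4 = 4.5000, f(x_4) = 91.125000, coefficient = 1

I ≈ (0.625000/3) × 472.875000 = 98.515625
Exact value: 98.515625
Error: 0.000000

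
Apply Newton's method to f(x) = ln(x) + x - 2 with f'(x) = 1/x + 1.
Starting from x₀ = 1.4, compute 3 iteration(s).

f(x) = ln(x) + x - 2
f'(x) = 1/x + 1
x₀ = 1.4

Newton-Raphson formula: x_{n+1} = x_n - f(x_n)/f'(x_n)

Iteration 1:
  f(1.400000) = -0.263528
  f'(1.400000) = 1.714286
  x_1 = 1.400000 - (-0.263528)/1.714286 = 1.553725
Iteration 2:
  f(1.553725) = -0.005621
  f'(1.553725) = 1.643615
  x_2 = 1.553725 - (-0.005621)/1.643615 = 1.557144
Iteration 3:
  f(1.557144) = -0.000002
  f'(1.557144) = 1.642201
  x_3 = 1.557144 - (-0.000002)/1.642201 = 1.557146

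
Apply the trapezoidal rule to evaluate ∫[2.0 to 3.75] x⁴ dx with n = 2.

f(x) = x⁴
a = 2.0, b = 3.75, n = 2
h = (b - a)/n = 0.875000

Trapezoidal rule: (h/2)[f(x₀) + 2f(x₁) + 2f(x₂) + ... + f(xₙ)]

x_0 = 2.0000, f(x_0) = 16.000000, coefficient = 1
x_1 = 2.8750, f(x_1) = 68.320557, coefficient = 2
x_2 = 3.7500, f(x_2) = 197.753906, coefficient = 1

I ≈ (0.875000/2) × 350.395020 = 153.297821
Exact value: 141.915430
Error: 11.382391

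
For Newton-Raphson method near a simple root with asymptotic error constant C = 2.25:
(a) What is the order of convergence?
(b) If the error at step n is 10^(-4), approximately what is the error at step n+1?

(a) Newton-Raphson has quadratic (order 2) convergence near simple roots.
    This means |e_{n+1}| ≈ C|e_n|².

(b) With |e_n| = 10^(-4) and C = 2.25:
    |e_{n+1}| ≈ 2.25 × (10^(-4))² = 2.25 × 10^(-8)

(a) 2 (quadratic); (b) |e_{n+1}| ≈ 2.250e-08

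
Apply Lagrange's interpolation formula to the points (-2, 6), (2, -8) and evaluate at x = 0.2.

Lagrange interpolation formula:
P(x) = Σ yᵢ × Lᵢ(x)
where Lᵢ(x) = Π_{j≠i} (x - xⱼ)/(xᵢ - xⱼ)

L_0(0.2) = (0.2 - 2)/(-2 - 2) = 0.450000
L_1(0.2) = (0.2 - (-2))/(2 - (-2)) = 0.550000

P(0.2) = 6×L_0(0.2) + (-8)×L_1(0.2)
P(0.2) = -1.700000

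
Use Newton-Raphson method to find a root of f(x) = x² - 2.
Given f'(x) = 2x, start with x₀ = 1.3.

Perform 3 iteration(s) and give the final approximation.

f(x) = x² - 2
f'(x) = 2x
x₀ = 1.3

Newton-Raphson formula: x_{n+1} = x_n - f(x_n)/f'(x_n)

Iteration 1:
  f(1.300000) = -0.310000
  f'(1.300000) = 2.600000
  x_1 = 1.300000 - (-0.310000)/2.600000 = 1.419231
Iteration 2:
  f(1.419231) = 0.014216
  f'(1.419231) = 2.838462
  x_2 = 1.419231 - 0.014216/2.838462 = 1.414222
Iteration 3:
  f(1.414222) = 0.000025
  f'(1.414222) = 2.828445
  x_3 = 1.414222 - 0.000025/2.828445 = 1.414214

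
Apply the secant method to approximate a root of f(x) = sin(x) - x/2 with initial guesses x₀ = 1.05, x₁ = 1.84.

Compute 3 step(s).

f(x) = sin(x) - x/2
x₀ = 1.05, x₁ = 1.84

Secant formula: x_{n+1} = x_n - f(x_n)(x_n - x_{n-1})/(f(x_n) - f(x_{n-1}))

Iteration 1:
  f(1.050000) = 0.342423
  f(1.840000) = 0.043983
  x_2 = 1.840000 - 0.043983×(1.840000 - 1.050000)/(0.043983 - 0.342423)
       = 1.956427
Iteration 2:
  f(1.840000) = 0.043983
  f(1.956427) = -0.051652
  x_3 = 1.956427 - (-0.051652)×(1.956427 - 1.840000)/(-0.051652 - 0.043983)
       = 1.893545
Iteration 3:
  f(1.956427) = -0.051652
  f(1.893545) = 0.001594
  x_4 = 1.893545 - 0.001594×(1.893545 - 1.956427)/(0.001594 - (-0.051652))
       = 1.895428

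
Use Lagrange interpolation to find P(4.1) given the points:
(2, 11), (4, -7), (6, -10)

Lagrange interpolation formula:
P(x) = Σ yᵢ × Lᵢ(x)
where Lᵢ(x) = Π_{j≠i} (x - xⱼ)/(xᵢ - xⱼ)

L_0(4.1) = (4.1 - 4)/(2 - 4) × (4.1 - 6)/(2 - 6) = -0.023750
L_1(4.1) = (4.1 - 2)/(4 - 2) × (4.1 - 6)/(4 - 6) = 0.997500
L_2(4.1) = (4.1 - 2)/(6 - 2) × (4.1 - 4)/(6 - 4) = 0.026250

P(4.1) = 11×L_0(4.1) + (-7)×L_1(4.1) + (-10)×L_2(4.1)
P(4.1) = -7.506250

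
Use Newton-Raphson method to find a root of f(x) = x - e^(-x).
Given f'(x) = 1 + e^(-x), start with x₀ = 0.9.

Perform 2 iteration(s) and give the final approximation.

f(x) = x - e^(-x)
f'(x) = 1 + e^(-x)
x₀ = 0.9

Newton-Raphson formula: x_{n+1} = x_n - f(x_n)/f'(x_n)

Iteration 1:
  f(0.900000) = 0.493430
  f'(0.900000) = 1.406570
  x_1 = 0.900000 - 0.493430/1.406570 = 0.549196
Iteration 2:
  f(0.549196) = -0.028218
  f'(0.549196) = 1.577414
  x_2 = 0.549196 - (-0.028218)/1.577414 = 0.567085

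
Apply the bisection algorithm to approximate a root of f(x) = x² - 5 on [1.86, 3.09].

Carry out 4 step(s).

f(x) = x² - 5
Initial interval: [1.86, 3.09]

Iteration 1:
  c_1 = (1.860000 + 3.090000)/2 = 2.475000
  f(c_1) = f(2.475000) = 1.125625
  f(a) × f(c) < 0, new interval: [1.860000, 2.475000]
Iteration 2:
  c_2 = (1.860000 + 2.475000)/2 = 2.167500
  f(c_2) = f(2.167500) = -0.301944
  f(a) × f(c) ≥ 0, new interval: [2.167500, 2.475000]
Iteration 3:
  c_3 = (2.167500 + 2.475000)/2 = 2.321250
  f(c_3) = f(2.321250) = 0.388202
  f(a) × f(c) < 0, new interval: [2.167500, 2.321250]
Iteration 4:
  c_4 = (2.167500 + 2.321250)/2 = 2.244375
  f(c_4) = f(2.244375) = 0.037219
  f(a) × f(c) < 0, new interval: [2.167500, 2.244375]

After 4 iteration(s), the approximation is c_4 = 2.244375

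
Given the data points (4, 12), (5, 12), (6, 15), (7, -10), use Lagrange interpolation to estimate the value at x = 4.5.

Lagrange interpolation formula:
P(x) = Σ yᵢ × Lᵢ(x)
where Lᵢ(x) = Π_{j≠i} (x - xⱼ)/(xᵢ - xⱼ)

L_0(4.5) = (4.5 - 5)/(4 - 5) × (4.5 - 6)/(4 - 6) × (4.5 - 7)/(4 - 7) = 0.312500
L_1(4.5) = (4.5 - 4)/(5 - 4) × (4.5 - 6)/(5 - 6) × (4.5 - 7)/(5 - 7) = 0.937500
L_2(4.5) = (4.5 - 4)/(6 - 4) × (4.5 - 5)/(6 - 5) × (4.5 - 7)/(6 - 7) = -0.312500
L_3(4.5) = (4.5 - 4)/(7 - 4) × (4.5 - 5)/(7 - 5) × (4.5 - 6)/(7 - 6) = 0.062500

P(4.5) = 12×L_0(4.5) + 12×L_1(4.5) + 15×L_2(4.5) + (-10)×L_3(4.5)
P(4.5) = 9.687500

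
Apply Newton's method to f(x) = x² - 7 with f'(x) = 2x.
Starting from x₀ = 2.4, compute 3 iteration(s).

f(x) = x² - 7
f'(x) = 2x
x₀ = 2.4

Newton-Raphson formula: x_{n+1} = x_n - f(x_n)/f'(x_n)

Iteration 1:
  f(2.400000) = -1.240000
  f'(2.400000) = 4.800000
  x_1 = 2.400000 - (-1.240000)/4.800000 = 2.658333
Iteration 2:
  f(2.658333) = 0.066736
  f'(2.658333) = 5.316667
  x_2 = 2.658333 - 0.066736/5.316667 = 2.645781
Iteration 3:
  f(2.645781) = 0.000158
  f'(2.645781) = 5.291562
  x_3 = 2.645781 - 0.000158/5.291562 = 2.645751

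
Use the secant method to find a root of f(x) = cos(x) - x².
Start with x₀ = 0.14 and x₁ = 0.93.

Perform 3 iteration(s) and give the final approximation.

f(x) = cos(x) - x²
x₀ = 0.14, x₁ = 0.93

Secant formula: x_{n+1} = x_n - f(x_n)(x_n - x_{n-1})/(f(x_n) - f(x_{n-1}))

Iteration 1:
  f(0.140000) = 0.970616
  f(0.930000) = -0.267066
  x_2 = 0.930000 - (-0.267066)×(0.930000 - 0.140000)/(-0.267066 - 0.970616)
       = 0.759534
Iteration 2:
  f(0.930000) = -0.267066
  f(0.759534) = 0.148264
  x_3 = 0.759534 - 0.148264×(0.759534 - 0.930000)/(0.148264 - (-0.267066))
       = 0.820387
Iteration 3:
  f(0.759534) = 0.148264
  f(0.820387) = 0.008903
  x_4 = 0.820387 - 0.008903×(0.820387 - 0.759534)/(0.008903 - 0.148264)
       = 0.824275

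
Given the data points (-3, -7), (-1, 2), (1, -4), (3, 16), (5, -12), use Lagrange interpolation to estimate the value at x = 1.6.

Lagrange interpolation formula:
P(x) = Σ yᵢ × Lᵢ(x)
where Lᵢ(x) = Π_{j≠i} (x - xⱼ)/(xᵢ - xⱼ)

L_0(1.6) = (1.6 - (-1))/(-3 - (-1)) × (1.6 - 1)/(-3 - 1) × (1.6 - 3)/(-3 - 3) × (1.6 - 5)/(-3 - 5) = 0.019338
L_1(1.6) = (1.6 - (-3))/(-1 - (-3)) × (1.6 - 1)/(-1 - 1) × (1.6 - 3)/(-1 - 3) × (1.6 - 5)/(-1 - 5) = -0.136850
L_2(1.6) = (1.6 - (-3))/(1 - (-3)) × (1.6 - (-1))/(1 - (-1)) × (1.6 - 3)/(1 - 3) × (1.6 - 5)/(1 - 5) = 0.889525
L_3(1.6) = (1.6 - (-3))/(3 - (-3)) × (1.6 - (-1))/(3 - (-1)) × (1.6 - 1)/(3 - 1) × (1.6 - 5)/(3 - 5) = 0.254150
L_4(1.6) = (1.6 - (-3))/(5 - (-3)) × (1.6 - (-1))/(5 - (-1)) × (1.6 - 1)/(5 - 1) × (1.6 - 3)/(5 - 3) = -0.026163

P(1.6) = (-7)×L_0(1.6) + 2×L_1(1.6) + (-4)×L_2(1.6) + 16×L_3(1.6) + (-12)×L_4(1.6)
P(1.6) = 0.413188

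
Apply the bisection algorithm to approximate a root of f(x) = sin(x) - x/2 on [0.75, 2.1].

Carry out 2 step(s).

f(x) = sin(x) - x/2
Initial interval: [0.75, 2.1]

Iteration 1:
  c_1 = (0.750000 + 2.100000)/2 = 1.425000
  f(c_1) = f(1.425000) = 0.276891
  f(a) × f(c) ≥ 0, new interval: [1.425000, 2.100000]
Iteration 2:
  c_2 = (1.425000 + 2.100000)/2 = 1.762500
  f(c_2) = f(1.762500) = 0.100431
  f(a) × f(c) ≥ 0, new interval: [1.762500, 2.100000]

After 2 iteration(s), the approximation is c_2 = 1.762500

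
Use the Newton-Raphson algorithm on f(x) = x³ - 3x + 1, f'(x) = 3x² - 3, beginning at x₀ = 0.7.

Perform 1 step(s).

f(x) = x³ - 3x + 1
f'(x) = 3x² - 3
x₀ = 0.7

Newton-Raphson formula: x_{n+1} = x_n - f(x_n)/f'(x_n)

Iteration 1:
  f(0.700000) = -0.757000
  f'(0.700000) = -1.530000
  x_1 = 0.700000 - (-0.757000)/(-1.530000) = 0.205229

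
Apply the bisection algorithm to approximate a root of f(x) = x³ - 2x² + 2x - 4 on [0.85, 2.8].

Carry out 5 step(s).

f(x) = x³ - 2x² + 2x - 4
Initial interval: [0.85, 2.8]

Iteration 1:
  c_1 = (0.850000 + 2.800000)/2 = 1.825000
  f(c_1) = f(1.825000) = -0.932859
  f(a) × f(c) ≥ 0, new interval: [1.825000, 2.800000]
Iteration 2:
  c_2 = (1.825000 + 2.800000)/2 = 2.312500
  f(c_2) = f(2.312500) = 2.296143
  f(a) × f(c) < 0, new interval: [1.825000, 2.312500]
Iteration 3:
  c_3 = (1.825000 + 2.312500)/2 = 2.068750
  f(c_3) = f(2.068750) = 0.431731
  f(a) × f(c) < 0, new interval: [1.825000, 2.068750]
Iteration 4:
  c_4 = (1.825000 + 2.068750)/2 = 1.946875
  f(c_4) = f(1.946875) = -0.307611
  f(a) × f(c) ≥ 0, new interval: [1.946875, 2.068750]
Iteration 5:
  c_5 = (1.946875 + 2.068750)/2 = 2.007812
  f(c_5) = f(2.007812) = 0.047120
  f(a) × f(c) < 0, new interval: [1.946875, 2.007812]

After 5 iteration(s), the approximation is c_5 = 2.007812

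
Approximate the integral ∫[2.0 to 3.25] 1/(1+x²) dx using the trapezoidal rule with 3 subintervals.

f(x) = 1/(1+x²)
a = 2.0, b = 3.25, n = 3
h = (b - a)/n = 0.416667

Trapezoidal rule: (h/2)[f(x₀) + 2f(x₁) + 2f(x₂) + ... + f(xₙ)]

x_0 = 2.0000, f(x_0) = 0.200000, coefficient = 1
x_1 = 2.4167, f(x_1) = 0.146193, coefficient = 2
x_2 = 2.8333, f(x_2) = 0.110769, coefficient = 2
x_3 = 3.2500, f(x_3) = 0.086486, coefficient = 1

I ≈ (0.416667/2) × 0.800411 = 0.166752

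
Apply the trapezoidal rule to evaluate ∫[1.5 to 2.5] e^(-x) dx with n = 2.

f(x) = e^(-x)
a = 1.5, b = 2.5, n = 2
h = (b - a)/n = 0.500000

Trapezoidal rule: (h/2)[f(x₀) + 2f(x₁) + 2f(x₂) + ... + f(xₙ)]

x_0 = 1.5000, f(x_0) = 0.223130, coefficient = 1
x_1 = 2.0000, f(x_1) = 0.135335, coefficient = 2
x_2 = 2.5000, f(x_2) = 0.082085, coefficient = 1

I ≈ (0.500000/2) × 0.575886 = 0.143971
Exact value: 0.141045
Error: 0.002926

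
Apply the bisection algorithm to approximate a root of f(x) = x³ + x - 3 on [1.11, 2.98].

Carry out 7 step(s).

f(x) = x³ + x - 3
Initial interval: [1.11, 2.98]

Iteration 1:
  c_1 = (1.110000 + 2.980000)/2 = 2.045000
  f(c_1) = f(2.045000) = 7.597241
  f(a) × f(c) < 0, new interval: [1.110000, 2.045000]
Iteration 2:
  c_2 = (1.110000 + 2.045000)/2 = 1.577500
  f(c_2) = f(1.577500) = 2.503119
  f(a) × f(c) < 0, new interval: [1.110000, 1.577500]
Iteration 3:
  c_3 = (1.110000 + 1.577500)/2 = 1.343750
  f(c_3) = f(1.343750) = 0.770111
  f(a) × f(c) < 0, new interval: [1.110000, 1.343750]
Iteration 4:
  c_4 = (1.110000 + 1.343750)/2 = 1.226875
  f(c_4) = f(1.226875) = 0.073595
  f(a) × f(c) < 0, new interval: [1.110000, 1.226875]
Iteration 5:
  c_5 = (1.110000 + 1.226875)/2 = 1.168438
  f(c_5) = f(1.168438) = -0.236358
  f(a) × f(c) ≥ 0, new interval: [1.168438, 1.226875]
Iteration 6:
  c_6 = (1.168438 + 1.226875)/2 = 1.197656
  f(c_6) = f(1.197656) = -0.084449
  f(a) × f(c) ≥ 0, new interval: [1.197656, 1.226875]
Iteration 7:
  c_7 = (1.197656 + 1.226875)/2 = 1.212266
  f(c_7) = f(1.212266) = -0.006203
  f(a) × f(c) ≥ 0, new interval: [1.212266, 1.226875]

After 7 iteration(s), the approximation is c_7 = 1.212266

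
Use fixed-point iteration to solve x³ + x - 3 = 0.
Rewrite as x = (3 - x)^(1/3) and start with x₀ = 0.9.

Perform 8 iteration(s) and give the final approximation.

Equation: x³ + x - 3 = 0
Fixed-point form: x = (3 - x)^(1/3)
x₀ = 0.9

x_1 = g(0.900000) = 1.280579
x_2 = g(1.280579) = 1.198011
x_3 = g(1.198011) = 1.216888
x_4 = g(1.216888) = 1.212624
x_5 = g(1.212624) = 1.213590
x_6 = g(1.213590) = 1.213371
x_7 = g(1.213371) = 1.213421
x_8 = g(1.213421) = 1.213410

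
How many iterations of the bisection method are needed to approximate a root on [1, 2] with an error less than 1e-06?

We need (b-a)/2^n ≤ 1e-06
(2 - 1)/2^n ≤ 1e-06
1/2^n ≤ 1e-06
2^n ≥ 1000000
n ≥ log₂(1000000) = 19.93
n ≥ 20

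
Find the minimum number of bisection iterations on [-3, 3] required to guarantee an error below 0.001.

We need (b-a)/2^n ≤ 0.001
(3 - (-3))/2^n ≤ 0.001
6/2^n ≤ 0.001
2^n ≥ 6000
n ≥ log₂(6000) = 12.55
n ≥ 13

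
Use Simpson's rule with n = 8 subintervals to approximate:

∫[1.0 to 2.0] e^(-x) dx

f(x) = e^(-x)
a = 1.0, b = 2.0, n = 8
h = (b - a)/n = 0.125000

Simpson's rule: (h/3)[f(x₀) + 4f(x₁) + 2f(x₂) + ... + f(xₙ)]

x_0 = 1.0000, f(x_0) = 0.367879, coefficient = 1
x_1 = 1.1250, f(x_1) = 0.324652, coefficient = 4
x_2 = 1.2500, f(x_2) = 0.286505, coefficient = 2
x_3 = 1.3750, f(x_3) = 0.252840, coefficient = 4
x_4 = 1.5000, f(x_4) = 0.223130, coefficient = 2
x_5 = 1.6250, f(x_5) = 0.196912, coefficient = 4
x_6 = 1.7500, f(x_6) = 0.173774, coefficient = 2
x_7 = 1.8750, f(x_7) = 0.153355, coefficient = 4
x_8 = 2.0000, f(x_8) = 0.135335, coefficient = 1

I ≈ (0.125000/3) × 5.581067 = 0.232544
Exact value: 0.232544
Error: 0.000000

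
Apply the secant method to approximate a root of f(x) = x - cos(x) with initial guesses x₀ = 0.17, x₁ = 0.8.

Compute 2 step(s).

f(x) = x - cos(x)
x₀ = 0.17, x₁ = 0.8

Secant formula: x_{n+1} = x_n - f(x_n)(x_n - x_{n-1})/(f(x_n) - f(x_{n-1}))

Iteration 1:
  f(0.170000) = -0.815585
  f(0.800000) = 0.103293
  x_2 = 0.800000 - 0.103293×(0.800000 - 0.170000)/(0.103293 - (-0.815585))
       = 0.729180
Iteration 2:
  f(0.800000) = 0.103293
  f(0.729180) = -0.016541
  x_3 = 0.729180 - (-0.016541)×(0.729180 - 0.800000)/(-0.016541 - 0.103293)
       = 0.738955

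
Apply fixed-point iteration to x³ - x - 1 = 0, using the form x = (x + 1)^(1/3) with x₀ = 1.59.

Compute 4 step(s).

Equation: x³ - x - 1 = 0
Fixed-point form: x = (x + 1)^(1/3)
x₀ = 1.59

x_1 = g(1.590000) = 1.373304
x_2 = g(1.373304) = 1.333883
x_3 = g(1.333883) = 1.326457
x_4 = g(1.326457) = 1.325048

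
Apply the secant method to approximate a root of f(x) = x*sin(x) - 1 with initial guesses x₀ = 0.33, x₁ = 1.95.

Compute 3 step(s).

f(x) = x*sin(x) - 1
x₀ = 0.33, x₁ = 1.95

Secant formula: x_{n+1} = x_n - f(x_n)(x_n - x_{n-1})/(f(x_n) - f(x_{n-1}))

Iteration 1:
  f(0.330000) = -0.893066
  f(1.950000) = 0.811471
  x_2 = 1.950000 - 0.811471×(1.950000 - 0.330000)/(0.811471 - (-0.893066))
       = 1.178774
Iteration 2:
  f(1.950000) = 0.811471
  f(1.178774) = 0.089350
  x_3 = 1.178774 - 0.089350×(1.178774 - 1.950000)/(0.089350 - 0.811471)
       = 1.083348
Iteration 3:
  f(1.178774) = 0.089350
  f(1.083348) = -0.042829
  x_4 = 1.083348 - (-0.042829)×(1.083348 - 1.178774)/(-0.042829 - 0.089350)
       = 1.114268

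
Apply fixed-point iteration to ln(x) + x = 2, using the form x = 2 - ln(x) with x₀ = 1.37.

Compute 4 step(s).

Equation: ln(x) + x = 2
Fixed-point form: x = 2 - ln(x)
x₀ = 1.37

x_1 = g(1.370000) = 1.685189
x_2 = g(1.685189) = 1.478122
x_3 = g(1.478122) = 1.609228
x_4 = g(1.609228) = 1.524246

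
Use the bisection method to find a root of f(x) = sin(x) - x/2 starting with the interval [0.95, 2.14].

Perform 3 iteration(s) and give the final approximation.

f(x) = sin(x) - x/2
Initial interval: [0.95, 2.14]

Iteration 1:
  c_1 = (0.950000 + 2.140000)/2 = 1.545000
  f(c_1) = f(1.545000) = 0.227167
  f(a) × f(c) ≥ 0, new interval: [1.545000, 2.140000]
Iteration 2:
  c_2 = (1.545000 + 2.140000)/2 = 1.842500
  f(c_2) = f(1.842500) = 0.042065
  f(a) × f(c) ≥ 0, new interval: [1.842500, 2.140000]
Iteration 3:
  c_3 = (1.842500 + 2.140000)/2 = 1.991250
  f(c_3) = f(1.991250) = -0.082721
  f(a) × f(c) < 0, new interval: [1.842500, 1.991250]

After 3 iteration(s), the approximation is c_3 = 1.991250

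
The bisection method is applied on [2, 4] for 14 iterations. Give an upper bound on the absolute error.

Bisection error bound: |error| ≤ (b-a)/2^n
|error| ≤ (4 - 2)/2^14 = 2/2^14
|error| ≤ 0.0001220703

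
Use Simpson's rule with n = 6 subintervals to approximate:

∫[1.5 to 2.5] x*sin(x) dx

f(x) = x*sin(x)
a = 1.5, b = 2.5, n = 6
h = (b - a)/n = 0.166667

Simpson's rule: (h/3)[f(x₀) + 4f(x₁) + 2f(x₂) + ... + f(xₙ)]

x_0 = 1.5000, f(x_0) = 1.496242, coefficient = 1
x_1 = 1.6667, f(x_1) = 1.659013, coefficient = 4
x_2 = 1.8333, f(x_2) = 1.770514, coefficient = 2
x_3 = 2.0000, f(x_3) = 1.818595, coefficient = 4
x_4 = 2.1667, f(x_4) = 1.793264, coefficient = 2
x_5 = 2.3333, f(x_5) = 1.687200, coefficient = 4
x_6 = 2.5000, f(x_6) = 1.496180, coefficient = 1

I ≈ (0.166667/3) × 30.779212 = 1.709956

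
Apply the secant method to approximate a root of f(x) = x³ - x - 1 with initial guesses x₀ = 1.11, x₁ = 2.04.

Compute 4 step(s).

f(x) = x³ - x - 1
x₀ = 1.11, x₁ = 2.04

Secant formula: x_{n+1} = x_n - f(x_n)(x_n - x_{n-1})/(f(x_n) - f(x_{n-1}))

Iteration 1:
  f(1.110000) = -0.742369
  f(2.040000) = 5.449664
  x_2 = 2.040000 - 5.449664×(2.040000 - 1.110000)/(5.449664 - (-0.742369))
       = 1.221499
Iteration 2:
  f(2.040000) = 5.449664
  f(1.221499) = -0.398951
  x_3 = 1.221499 - (-0.398951)×(1.221499 - 2.040000)/(-0.398951 - 5.449664)
       = 1.277331
Iteration 3:
  f(1.221499) = -0.398951
  f(1.277331) = -0.193271
  x_4 = 1.277331 - (-0.193271)×(1.277331 - 1.221499)/(-0.193271 - (-0.398951))
       = 1.329795
Iteration 4:
  f(1.277331) = -0.193271
  f(1.329795) = 0.021753
  x_5 = 1.329795 - 0.021753×(1.329795 - 1.277331)/(0.021753 - (-0.193271))
       = 1.324487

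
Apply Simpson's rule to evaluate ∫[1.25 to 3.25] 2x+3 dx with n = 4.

f(x) = 2x+3
a = 1.25, b = 3.25, n = 4
h = (b - a)/n = 0.500000

Simpson's rule: (h/3)[f(x₀) + 4f(x₁) + 2f(x₂) + ... + f(xₙ)]

x_0 = 1.2500, f(x_0) = 5.500000, coefficient = 1
x_1 = 1.7500, f(x_1) = 6.500000, coefficient = 4
x_2 = 2.2500, f(x_2) = 7.500000, coefficient = 2
x_3 = 2.7500, f(x_3) = 8.500000, coefficient = 4
x_4 = 3.2500, f(x_4) = 9.500000, coefficient = 1

I ≈ (0.500000/3) × 90.000000 = 15.000000
Exact value: 15.000000
Error: 0.000000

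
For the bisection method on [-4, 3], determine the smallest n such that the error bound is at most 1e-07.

We need (b-a)/2^n ≤ 1e-07
(3 - (-4))/2^n ≤ 1e-07
7/2^n ≤ 1e-07
2^n ≥ 70000000
n ≥ log₂(70000000) = 26.06
n ≥ 27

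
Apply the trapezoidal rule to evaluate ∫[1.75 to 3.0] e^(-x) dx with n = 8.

f(x) = e^(-x)
a = 1.75, b = 3.0, n = 8
h = (b - a)/n = 0.156250

Trapezoidal rule: (h/2)[f(x₀) + 2f(x₁) + 2f(x₂) + ... + f(xₙ)]

x_0 = 1.7500, f(x_0) = 0.173774, coefficient = 1
x_1 = 1.9062, f(x_1) = 0.148637, coefficient = 2
x_2 = 2.0625, f(x_2) = 0.127136, coefficient = 2
x_3 = 2.2188, f(x_3) = 0.108745, coefficient = 2
x_4 = 2.3750, f(x_4) = 0.093014, coefficient = 2
x_5 = 2.5312, f(x_5) = 0.079560, coefficient = 2
x_6 = 2.6875, f(x_6) = 0.068051, coefficient = 2
x_7 = 2.8438, f(x_7) = 0.058207, coefficient = 2
x_8 = 3.0000, f(x_8) = 0.049787, coefficient = 1

I ≈ (0.156250/2) × 1.590260 = 0.124239
Exact value: 0.123987
Error: 0.000252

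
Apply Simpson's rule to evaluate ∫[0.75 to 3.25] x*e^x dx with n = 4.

f(x) = x*e^x
a = 0.75, b = 3.25, n = 4
h = (b - a)/n = 0.625000

Simpson's rule: (h/3)[f(x₀) + 4f(x₁) + 2f(x₂) + ... + f(xₙ)]

x_0 = 0.7500, f(x_0) = 1.587750, coefficient = 1
x_1 = 1.3750, f(x_1) = 5.438230, coefficient = 4
x_2 = 2.0000, f(x_2) = 14.778112, coefficient = 2
x_3 = 2.6250, f(x_3) = 36.237007, coefficient = 4
x_4 = 3.2500, f(x_4) = 83.818605, coefficient = 1

I ≈ (0.625000/3) × 281.663530 = 58.679902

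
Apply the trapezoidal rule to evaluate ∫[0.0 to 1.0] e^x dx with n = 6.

f(x) = e^x
a = 0.0, b = 1.0, n = 6
h = (b - a)/n = 0.166667

Trapezoidal rule: (h/2)[f(x₀) + 2f(x₁) + 2f(x₂) + ... + f(xₙ)]

x_0 = 0.0000, f(x_0) = 1.000000, coefficient = 1
x_1 = 0.1667, f(x_1) = 1.181360, coefficient = 2
x_2 = 0.3333, f(x_2) = 1.395612, coefficient = 2
x_3 = 0.5000, f(x_3) = 1.648721, coefficient = 2
x_4 = 0.6667, f(x_4) = 1.947734, coefficient = 2
x_5 = 0.8333, f(x_5) = 2.300976, coefficient = 2
x_6 = 1.0000, f(x_6) = 2.718282, coefficient = 1

I ≈ (0.166667/2) × 20.667090 = 1.722257
Exact value: 1.718282
Error: 0.003976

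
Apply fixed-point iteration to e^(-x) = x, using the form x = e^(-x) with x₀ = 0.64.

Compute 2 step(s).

Equation: e^(-x) = x
Fixed-point form: x = e^(-x)
x₀ = 0.64

x_1 = g(0.640000) = 0.527292
x_2 = g(0.527292) = 0.590201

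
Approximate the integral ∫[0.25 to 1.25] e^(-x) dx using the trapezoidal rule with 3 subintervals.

f(x) = e^(-x)
a = 0.25, b = 1.25, n = 3
h = (b - a)/n = 0.333333

Trapezoidal rule: (h/2)[f(x₀) + 2f(x₁) + 2f(x₂) + ... + f(xₙ)]

x_0 = 0.2500, f(x_0) = 0.778801, coefficient = 1
x_1 = 0.5833, f(x_1) = 0.558035, coefficient = 2
x_2 = 0.9167, f(x_2) = 0.399850, coefficient = 2
x_3 = 1.2500, f(x_3) = 0.286505, coefficient = 1

I ≈ (0.333333/2) × 2.981075 = 0.496846
Exact value: 0.492296
Error: 0.004550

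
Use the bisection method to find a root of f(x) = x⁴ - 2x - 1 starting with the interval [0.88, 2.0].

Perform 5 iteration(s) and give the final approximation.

f(x) = x⁴ - 2x - 1
Initial interval: [0.88, 2.0]

Iteration 1:
  c_1 = (0.880000 + 2.000000)/2 = 1.440000
  f(c_1) = f(1.440000) = 0.419817
  f(a) × f(c) < 0, new interval: [0.880000, 1.440000]
Iteration 2:
  c_2 = (0.880000 + 1.440000)/2 = 1.160000
  f(c_2) = f(1.160000) = -1.509361
  f(a) × f(c) ≥ 0, new interval: [1.160000, 1.440000]
Iteration 3:
  c_3 = (1.160000 + 1.440000)/2 = 1.300000
  f(c_3) = f(1.300000) = -0.743900
  f(a) × f(c) ≥ 0, new interval: [1.300000, 1.440000]
Iteration 4:
  c_4 = (1.300000 + 1.440000)/2 = 1.370000
  f(c_4) = f(1.370000) = -0.217246
  f(a) × f(c) ≥ 0, new interval: [1.370000, 1.440000]
Iteration 5:
  c_5 = (1.370000 + 1.440000)/2 = 1.405000
  f(c_5) = f(1.405000) = 0.086775
  f(a) × f(c) < 0, new interval: [1.370000, 1.405000]

After 5 iteration(s), the approximation is c_5 = 1.405000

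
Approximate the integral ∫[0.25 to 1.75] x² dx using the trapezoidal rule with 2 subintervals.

f(x) = x²
a = 0.25, b = 1.75, n = 2
h = (b - a)/n = 0.750000

Trapezoidal rule: (h/2)[f(x₀) + 2f(x₁) + 2f(x₂) + ... + f(xₙ)]

x_0 = 0.2500, f(x_0) = 0.062500, coefficient = 1
x_1 = 1.0000, f(x_1) = 1.000000, coefficient = 2
x_2 = 1.7500, f(x_2) = 3.062500, coefficient = 1

I ≈ (0.750000/2) × 5.125000 = 1.921875
Exact value: 1.781250
Error: 0.140625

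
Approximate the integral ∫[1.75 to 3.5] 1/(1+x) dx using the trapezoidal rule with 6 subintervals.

f(x) = 1/(1+x)
a = 1.75, b = 3.5, n = 6
h = (b - a)/n = 0.291667

Trapezoidal rule: (h/2)[f(x₀) + 2f(x₁) + 2f(x₂) + ... + f(xₙ)]

x_0 = 1.7500, f(x_0) = 0.363636, coefficient = 1
x_1 = 2.0417, f(x_1) = 0.328767, coefficient = 2
x_2 = 2.3333, f(x_2) = 0.300000, coefficient = 2
x_3 = 2.6250, f(x_3) = 0.275862, coefficient = 2
x_4 = 2.9167, f(x_4) = 0.255319, coefficient = 2
x_5 = 3.2083, f(x_5) = 0.237624, coefficient = 2
x_6 = 3.5000, f(x_6) = 0.222222, coefficient = 1

I ≈ (0.291667/2) × 3.381003 = 0.493063
Exact value: 0.492476
Error: 0.000586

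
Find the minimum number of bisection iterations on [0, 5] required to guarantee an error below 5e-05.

We need (b-a)/2^n ≤ 5e-05
(5 - 0)/2^n ≤ 5e-05
5/2^n ≤ 5e-05
2^n ≥ 100000
n ≥ log₂(100000) = 16.61
n ≥ 17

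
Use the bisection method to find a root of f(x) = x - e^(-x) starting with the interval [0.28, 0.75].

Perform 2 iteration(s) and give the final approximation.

f(x) = x - e^(-x)
Initial interval: [0.28, 0.75]

Iteration 1:
  c_1 = (0.280000 + 0.750000)/2 = 0.515000
  f(c_1) = f(0.515000) = -0.082501
  f(a) × f(c) ≥ 0, new interval: [0.515000, 0.750000]
Iteration 2:
  c_2 = (0.515000 + 0.750000)/2 = 0.632500
  f(c_2) = f(0.632500) = 0.101238
  f(a) × f(c) < 0, new interval: [0.515000, 0.632500]

After 2 iteration(s), the approximation is c_2 = 0.632500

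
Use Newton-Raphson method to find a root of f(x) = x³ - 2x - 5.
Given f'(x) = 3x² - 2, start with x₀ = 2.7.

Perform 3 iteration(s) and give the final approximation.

f(x) = x³ - 2x - 5
f'(x) = 3x² - 2
x₀ = 2.7

Newton-Raphson formula: x_{n+1} = x_n - f(x_n)/f'(x_n)

Iteration 1:
  f(2.700000) = 9.283000
  f'(2.700000) = 19.870000
  x_1 = 2.700000 - 9.283000/19.870000 = 2.232813
Iteration 2:
  f(2.232813) = 1.665964
  f'(2.232813) = 12.956366
  x_2 = 2.232813 - 1.665964/12.956366 = 2.104231
Iteration 3:
  f(2.104231) = 0.108623
  f'(2.104231) = 11.283360
  x_3 = 2.104231 - 0.108623/11.283360 = 2.094604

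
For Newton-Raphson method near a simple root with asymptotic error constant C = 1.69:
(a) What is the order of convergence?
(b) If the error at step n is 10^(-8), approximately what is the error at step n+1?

(a) Newton-Raphson has quadratic (order 2) convergence near simple roots.
    This means |e_{n+1}| ≈ C|e_n|².

(b) With |e_n| = 10^(-8) and C = 1.69:
    |e_{n+1}| ≈ 1.69 × (10^(-8))² = 1.69 × 10^(-16)

(a) 2 (quadratic); (b) |e_{n+1}| ≈ 1.690e-16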